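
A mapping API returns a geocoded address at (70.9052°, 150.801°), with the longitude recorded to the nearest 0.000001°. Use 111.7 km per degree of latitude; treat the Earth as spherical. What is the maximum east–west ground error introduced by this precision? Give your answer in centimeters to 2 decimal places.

Rounding to 6 decimal places leaves the longitude within ±5e-07° of the true value.
At latitude 70.9052° a degree of longitude spans 111700 m × cos 70.9052° = 111700 × 0.3271 ≈ 36540.7 m.
East–west error: 5e-07° × 36540.7 m/° ≈ 0.0182703 m.
That is 0.0182703 m = 1.827 cm.

1.83 centimeters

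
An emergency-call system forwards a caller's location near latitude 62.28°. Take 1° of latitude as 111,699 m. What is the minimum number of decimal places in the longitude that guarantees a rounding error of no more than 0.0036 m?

7 decimal places

At 62.28° one degree of longitude covers 111699 × cos 62.28° ≈ 111699 × 0.4652 ≈ 51956.9 m.
N decimal places → at most half a unit in the last place, 0.5 × 10⁻ᴺ° = 51956.9/2 × 10⁻ᴺ m.
Setting 25978.5 × 10⁻ᴺ ≤ 0.0036 gives 10ᴺ ≥ 7.216e+06, i.e. N ≥ 6.86.
So 7 decimal places suffice (0.0026 m); 6 would allow up to 0.026 m.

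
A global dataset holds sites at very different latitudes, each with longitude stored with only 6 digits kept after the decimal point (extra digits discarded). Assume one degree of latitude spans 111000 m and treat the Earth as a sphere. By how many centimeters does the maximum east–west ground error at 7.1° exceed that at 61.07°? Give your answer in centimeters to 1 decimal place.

Truncating at 6 decimal places can drop up to a full unit in the last place, so the longitude may be off by as much as 1e-06°.
Error at 7.1° = 1e-06° × 111000 × cos 7.1° ≈ 0.111 × 0.9923 = 0.11015 m.
Error at 61.07° = 1e-06° × 111000 × cos 61.07° ≈ 0.111 × 0.4837 = 0.053695 m.
Difference: 0.11015 − 0.053695 = 0.056454 m.
That is 0.0564536 m = 5.6454 cm.

5.6 centimeters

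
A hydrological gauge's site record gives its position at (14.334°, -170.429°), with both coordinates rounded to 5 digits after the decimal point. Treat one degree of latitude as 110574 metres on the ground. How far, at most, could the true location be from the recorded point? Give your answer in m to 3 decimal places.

Rounding to 5 decimal places leaves each coordinate within ±5e-06° of the true value.
Latitude error → 5e-06 × 110574 = 0.55287 m along the meridian.
Longitude error → 5e-06 × 110574 × cos 14.334° = 5e-06 × 110574 × 0.9689 ≈ 0.535659 m.
Worst case both components are at the extreme and orthogonal: √(0.55287² + 0.535659²) ≈ 0.769802 m.

0.770 m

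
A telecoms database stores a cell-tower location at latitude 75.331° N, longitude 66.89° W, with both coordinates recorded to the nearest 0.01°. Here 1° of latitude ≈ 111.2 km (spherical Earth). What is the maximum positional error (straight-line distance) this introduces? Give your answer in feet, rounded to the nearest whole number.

1882 feet

Rounding to 2 decimal places leaves each coordinate within ±0.005° of the true value.
Latitude error → 0.005 × 111200 = 556 m along the meridian.
Longitude error → 0.005 × 111200 × cos 75.331° = 0.005 × 111200 × 0.2532 ≈ 140.798 m.
Combining orthogonally: (556² + 140.798²)^½ ≈ 573.551 m.
Converting: 573.551 m × 3.2808 ft/m ≈ 1881.7 ft.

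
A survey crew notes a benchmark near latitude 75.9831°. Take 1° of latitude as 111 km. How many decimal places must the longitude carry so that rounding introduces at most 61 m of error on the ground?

3

At 75.9831° one degree of longitude covers 111000 × cos 75.9831° ≈ 111000 × 0.2422 ≈ 26885.1 m.
N decimal places → at most half a unit in the last place, 0.5 × 10⁻ᴺ° = 26885.1/2 × 10⁻ᴺ m.
Need 0.5 × 26885.1 × 10⁻ᴺ ≤ 61 → 10⁻ᴺ ≤ 4.538e-03, so N ≥ 2.34.
So 3 decimal places suffice (13.4 m); 2 would allow up to 134 m.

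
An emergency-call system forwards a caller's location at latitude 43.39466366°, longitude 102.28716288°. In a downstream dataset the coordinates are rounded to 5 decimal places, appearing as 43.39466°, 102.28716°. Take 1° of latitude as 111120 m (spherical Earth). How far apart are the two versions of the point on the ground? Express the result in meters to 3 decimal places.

Δlat = 43.39466366 − 43.39466 = +0.00000366°; Δlon = 102.28716288 − 102.28716 = +0.00000288°.
North–south shift: 0.00000366 × 111120 = 0.406699 m.
East–west at this latitude: 0.00000288° × 111120 × cos 43.3947° ≈ 0.00000288 × 80744.1 = 0.232543 m.
Hypotenuse of the two orthogonal shifts: √(0.406699² + 0.232543²) = 0.468487 m.

0.468 meters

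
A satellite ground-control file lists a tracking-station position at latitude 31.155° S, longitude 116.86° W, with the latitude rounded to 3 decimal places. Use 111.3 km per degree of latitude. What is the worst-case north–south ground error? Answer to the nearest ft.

Rounding to 3 decimal places leaves the latitude within ±0.0005° of the true value.
North–south distance: 0.0005° × 111300 m/° = 55.65 m.
Converting: 55.65 m × 3.2808 ft/m ≈ 182.58 ft.

183 ft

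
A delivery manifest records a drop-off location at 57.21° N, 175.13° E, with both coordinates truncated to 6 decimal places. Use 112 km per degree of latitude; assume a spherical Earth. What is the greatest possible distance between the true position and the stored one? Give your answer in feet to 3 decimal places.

Truncating at 6 decimal places can drop up to a full unit in the last place, so each coordinate may be off by as much as 1e-06°.
N–S: 1e-06° × 112000 m/° = 0.112 m.
E–W at 57.21°: 1e-06° × 112000 × cos 57.21° = 1e-06 × 112000 × 0.5416 ≈ 0.0606549 m.
The two errors are perpendicular, so the maximum displacement is √(0.112² + 0.0606549²) ≈ 0.12737 m.
Converting: 0.12737 m × 3.2808 ft/m ≈ 0.41788 ft.

0.418 feet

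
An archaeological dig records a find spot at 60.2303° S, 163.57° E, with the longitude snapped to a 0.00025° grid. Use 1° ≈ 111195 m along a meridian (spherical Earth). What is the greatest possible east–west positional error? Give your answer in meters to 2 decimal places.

With a 0.00025° grid the true value lies within half a step, ±0.00025°/2 = ±0.000125°, of the stored one.
At latitude 60.2303° a degree of longitude spans 111195 m × cos 60.2303° = 111195 × 0.4965 ≈ 55210 m.
East–west error: 0.000125° × 55210 m/° ≈ 6.90125 m.

6.90 meters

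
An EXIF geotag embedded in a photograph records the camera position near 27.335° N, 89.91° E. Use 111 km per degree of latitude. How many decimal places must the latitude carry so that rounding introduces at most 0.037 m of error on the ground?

One degree of latitude covers 111000 m.
N decimal places → at most half a unit in the last place, 0.5 × 10⁻ᴺ° = 111000/2 × 10⁻ᴺ m.
Setting 55500 × 10⁻ᴺ ≤ 0.037 gives 10ᴺ ≥ 1.5e+06, i.e. N ≥ 6.18.
N = 6 would give 0.0555 m (too coarse); N = 7 gives 0.00555 m ≤ 0.037 m.

7 decimal places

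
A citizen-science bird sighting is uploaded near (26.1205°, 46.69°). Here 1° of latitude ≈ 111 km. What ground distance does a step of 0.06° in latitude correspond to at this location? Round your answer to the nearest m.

6660 m

Along a meridian 0.06° is 0.06 × 111000 = 6660 m.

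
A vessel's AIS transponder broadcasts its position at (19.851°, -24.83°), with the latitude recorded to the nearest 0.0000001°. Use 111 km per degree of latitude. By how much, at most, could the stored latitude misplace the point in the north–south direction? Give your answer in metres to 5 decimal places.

0.00555 metres

Rounding to 7 decimal places leaves the latitude within ±5e-08° of the true value.
Along the meridian that is 5e-08° × 111000 m/° = 0.00555 m.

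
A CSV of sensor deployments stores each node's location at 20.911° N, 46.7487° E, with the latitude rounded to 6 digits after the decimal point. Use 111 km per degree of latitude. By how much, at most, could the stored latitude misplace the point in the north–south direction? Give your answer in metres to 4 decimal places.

Rounding to 6 decimal places leaves the latitude within ±5e-07° of the true value.
North–south distance: 5e-07° × 111000 m/° = 0.0555 m.

0.0555 metres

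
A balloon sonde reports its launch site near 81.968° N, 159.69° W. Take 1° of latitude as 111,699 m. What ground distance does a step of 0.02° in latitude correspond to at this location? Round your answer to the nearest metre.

2234 metres

Along a meridian 0.02° is 0.02 × 111699 = 2233.98 m.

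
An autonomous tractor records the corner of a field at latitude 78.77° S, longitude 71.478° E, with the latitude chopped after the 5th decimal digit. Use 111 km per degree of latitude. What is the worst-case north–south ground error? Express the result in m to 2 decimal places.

Truncating at 5 decimal places can drop up to a full unit in the last place, so the latitude may be off by as much as 1e-05°.
North–south distance: 1e-05° × 111000 m/° = 1.11 m.

1.11 m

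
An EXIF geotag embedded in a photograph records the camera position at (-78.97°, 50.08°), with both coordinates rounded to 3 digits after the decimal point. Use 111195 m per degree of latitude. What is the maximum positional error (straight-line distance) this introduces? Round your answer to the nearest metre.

57 metres

Rounding to 3 decimal places leaves each coordinate within ±0.0005° of the true value.
N–S: 0.0005° × 111195 m/° = 55.5975 m.
Longitude error → 0.0005 × 111195 × cos 78.97° = 0.0005 × 111195 × 0.1913 ≈ 10.6371 m.
Worst case both components are at the extreme and orthogonal: √(55.5975² + 10.6371²) ≈ 56.6059 m.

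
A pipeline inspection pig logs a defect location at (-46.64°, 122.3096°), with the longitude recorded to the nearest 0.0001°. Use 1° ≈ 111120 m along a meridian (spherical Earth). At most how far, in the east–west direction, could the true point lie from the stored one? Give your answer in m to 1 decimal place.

Rounding to 4 decimal places leaves the longitude within ±5e-05° of the true value.
One degree of longitude at 46.64° is 111120 × cos 46.64° ≈ 111120 × 0.6866 = 76292.8 m.
So at most 5e-05° × 76292.8 ≈ 3.81464 m east–west.

3.8 m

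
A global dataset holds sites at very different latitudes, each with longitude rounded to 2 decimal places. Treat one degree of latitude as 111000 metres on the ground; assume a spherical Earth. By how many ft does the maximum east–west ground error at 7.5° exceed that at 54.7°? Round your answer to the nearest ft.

Rounding to 2 decimal places leaves the longitude within ±0.005° of the true value.
Error at 7.5° = 0.005° × 111000 × cos 7.5° ≈ 555 × 0.9914 = 550.25 m.
Error at 54.7° = 0.005° × 111000 × cos 54.7° ≈ 555 × 0.5779 = 320.71 m.
So the lower-latitude error exceeds the higher by 550.25 − 320.71 = 229.54 m.
In feet: 229.541 m ÷ 0.3048 ≈ 753.09 ft.

753 ft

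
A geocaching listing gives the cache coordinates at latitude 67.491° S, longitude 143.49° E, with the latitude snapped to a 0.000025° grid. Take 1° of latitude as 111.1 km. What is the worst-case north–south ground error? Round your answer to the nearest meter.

With a 0.000025° grid the true value lies within half a step, ±0.000025°/2 = ±1.25e-05°, of the stored one.
So the N–S error is at most 1.25e-05 × 111100 = 1.38875 m.

1 meters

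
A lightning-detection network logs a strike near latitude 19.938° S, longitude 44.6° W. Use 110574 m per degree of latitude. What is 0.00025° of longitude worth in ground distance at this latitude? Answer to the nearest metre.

26 metres

At 19.938° a degree of longitude is 110574 × cos 19.938° ≈ 103946 m, so 0.00025° corresponds to 25.9866 m.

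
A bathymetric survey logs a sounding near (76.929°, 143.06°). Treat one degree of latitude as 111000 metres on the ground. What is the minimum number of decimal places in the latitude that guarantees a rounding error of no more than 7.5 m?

4

One degree of latitude covers 111000 m.
N decimal places → at most half a unit in the last place, 0.5 × 10⁻ᴺ° = 111000/2 × 10⁻ᴺ m.
Need 0.5 × 111000 × 10⁻ᴺ ≤ 7.5 → 10⁻ᴺ ≤ 1.351e-04, so N ≥ 3.87.
N = 3 would give 55.5 m (too coarse); N = 4 gives 5.55 m ≤ 7.5 m.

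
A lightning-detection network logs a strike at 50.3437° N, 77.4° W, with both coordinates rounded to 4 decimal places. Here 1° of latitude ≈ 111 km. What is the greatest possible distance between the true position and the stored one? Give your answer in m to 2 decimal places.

6.58 m

Rounding to 4 decimal places leaves each coordinate within ±5e-05° of the true value.
North–south component: 5e-05° × 111000 = 5.55 m.
Longitude error → 5e-05 × 111000 × cos 50.3437° = 5e-05 × 111000 × 0.6382 ≈ 3.5419 m.
Combining orthogonally: (5.55² + 3.5419²)^½ ≈ 6.58389 m.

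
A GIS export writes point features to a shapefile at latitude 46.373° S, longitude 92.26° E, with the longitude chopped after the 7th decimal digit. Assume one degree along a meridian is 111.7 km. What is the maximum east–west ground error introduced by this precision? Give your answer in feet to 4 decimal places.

0.0253 feet

Truncating at 7 decimal places can drop up to a full unit in the last place, so the longitude may be off by as much as 1e-07°.
Parallels shrink by cos φ, so at 46.373° a degree of longitude is 111700 × 0.6900 ≈ 77068.6 m.
Maximum E–W displacement: 1e-07 × 77068.6 = 0.00770686 m.
Converting: 0.00770686 m × 3.2808 ft/m ≈ 0.025285 ft.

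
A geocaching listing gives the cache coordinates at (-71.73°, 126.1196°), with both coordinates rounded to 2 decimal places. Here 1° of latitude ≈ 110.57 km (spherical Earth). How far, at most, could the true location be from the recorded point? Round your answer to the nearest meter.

Rounding to 2 decimal places leaves each coordinate within ±0.005° of the true value.
North–south component: 0.005° × 110570 = 552.85 m.
East–west component at 71.73°: 0.005° × 110570 × cos 71.73° ≈ 0.005 × 34663.2 ≈ 173.316 m.
Worst case both components are at the extreme and orthogonal: √(552.85² + 173.316²) ≈ 579.38 m.

579 meters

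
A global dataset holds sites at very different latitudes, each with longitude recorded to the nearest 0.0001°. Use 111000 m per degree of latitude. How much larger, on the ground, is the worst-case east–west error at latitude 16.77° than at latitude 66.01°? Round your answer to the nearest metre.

Rounding to 4 decimal places leaves the longitude within ±5e-05° of the true value.
At 16.77°: 5e-05° × 111000 × cos 16.77° = 5e-05 × 111000 × 0.9575 ≈ 5.314 m.
At 66.01°: 5e-05° × 111000 × cos 66.01° = 5e-05 × 111000 × 0.4066 ≈ 2.2565 m.
So the lower-latitude error exceeds the higher by 5.314 − 2.2565 = 3.0575 m.

3 metres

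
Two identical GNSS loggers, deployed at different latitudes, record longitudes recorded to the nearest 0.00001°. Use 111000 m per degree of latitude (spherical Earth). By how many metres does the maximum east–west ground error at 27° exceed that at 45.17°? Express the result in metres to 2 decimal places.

Rounding to 5 decimal places leaves the longitude within ±5e-06° of the true value.
Error at 27° = 5e-06° × 111000 × cos 27° ≈ 0.555 × 0.8910 = 0.49451 m.
At 45.17°: 5e-06° × 111000 × cos 45.17° = 5e-06 × 111000 × 0.7050 ≈ 0.39128 m.
So the lower-latitude error exceeds the higher by 0.49451 − 0.39128 = 0.10323 m.

0.10 metres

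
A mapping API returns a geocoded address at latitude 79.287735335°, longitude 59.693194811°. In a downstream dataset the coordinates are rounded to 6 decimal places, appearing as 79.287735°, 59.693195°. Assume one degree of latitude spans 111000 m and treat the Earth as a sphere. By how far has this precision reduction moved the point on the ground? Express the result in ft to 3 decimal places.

The latitude changed by +0.000000335° and the longitude by -0.000000189°.
North–south shift: 0.000000335 × 111000 = 0.037185 m.
East–west at this latitude: -0.000000189° × 111000 × cos 79.2877° ≈ -0.000000189 × 20632.3 = -0.00389951 m.
Combined displacement = (0.037185² + 0.00389951²)^½ ≈ 0.0373889 m.
In feet: 0.0373889 m ÷ 0.3048 ≈ 0.12267 ft.

0.123 ft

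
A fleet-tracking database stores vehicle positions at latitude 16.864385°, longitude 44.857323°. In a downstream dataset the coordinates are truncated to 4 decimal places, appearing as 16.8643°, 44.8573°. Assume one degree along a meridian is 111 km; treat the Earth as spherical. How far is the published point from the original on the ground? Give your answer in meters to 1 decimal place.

The latitude changed by +0.000085° and the longitude by +0.000023°.
North–south shift: 0.000085 × 111000 = 9.435 m.
E–W at 16.8643°: 0.000023° × 111000 × cos 16.8643° = 0.000023 × 111000 × 0.9570 ≈ 2.44321 m.
Combined displacement = (9.435² + 2.44321²)^½ ≈ 9.7462 m.

9.7 meters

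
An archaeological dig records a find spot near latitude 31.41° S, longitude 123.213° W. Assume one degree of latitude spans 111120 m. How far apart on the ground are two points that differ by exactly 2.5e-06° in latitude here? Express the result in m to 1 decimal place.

0.3 m

Along a meridian 2.5e-06° is 2.5e-06 × 111120 = 0.2778 m.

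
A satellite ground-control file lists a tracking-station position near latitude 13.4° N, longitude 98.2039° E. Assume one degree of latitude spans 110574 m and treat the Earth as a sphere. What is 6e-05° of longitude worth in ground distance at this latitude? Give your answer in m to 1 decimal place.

6.5 m

One degree of longitude here spans 110574 × cos 13.4° = 110574 × 0.9728 ≈ 107564 m; 6e-05° of that is 6.45382 m.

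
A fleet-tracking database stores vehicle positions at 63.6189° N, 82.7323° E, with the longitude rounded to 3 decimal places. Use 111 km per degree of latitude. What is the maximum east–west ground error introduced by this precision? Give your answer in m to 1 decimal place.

24.7 m

Rounding to 3 decimal places leaves the longitude within ±0.0005° of the true value.
One degree of longitude at 63.6189° is 111000 × cos 63.6189° ≈ 111000 × 0.4443 = 49321.7 m.
Maximum E–W displacement: 0.0005 × 49321.7 = 24.6609 m.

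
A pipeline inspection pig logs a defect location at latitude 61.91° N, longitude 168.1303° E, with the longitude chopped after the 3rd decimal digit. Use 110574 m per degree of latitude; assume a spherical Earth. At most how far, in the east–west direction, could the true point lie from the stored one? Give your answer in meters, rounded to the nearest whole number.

52 meters

Truncating at 3 decimal places can drop up to a full unit in the last place, so the longitude may be off by as much as 0.001°.
Parallels shrink by cos φ, so at 61.91° a degree of longitude is 110574 × 0.4709 ≈ 52064.6 m.
Maximum E–W displacement: 0.001 × 52064.6 = 52.0646 m.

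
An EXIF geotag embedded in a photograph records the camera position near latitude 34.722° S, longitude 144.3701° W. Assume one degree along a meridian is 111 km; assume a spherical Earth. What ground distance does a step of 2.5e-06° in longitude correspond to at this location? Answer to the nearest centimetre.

23 centimetres

At 34.722° a degree of longitude is 111000 × cos 34.722° ≈ 91233.7 m, so 2.5e-06° corresponds to 0.228084 m.
That is 0.228084 m = 22.808 cm.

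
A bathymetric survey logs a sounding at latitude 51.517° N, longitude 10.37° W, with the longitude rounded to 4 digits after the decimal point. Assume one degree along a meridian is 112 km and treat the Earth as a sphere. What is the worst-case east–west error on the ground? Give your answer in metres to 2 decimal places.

3.48 metres

Rounding to 4 decimal places leaves the longitude within ±5e-05° of the true value.
At latitude 51.517° a degree of longitude spans 112000 m × cos 51.517° = 112000 × 0.6223 ≈ 69695.6 m.
So at most 5e-05° × 69695.6 ≈ 3.48478 m east–west.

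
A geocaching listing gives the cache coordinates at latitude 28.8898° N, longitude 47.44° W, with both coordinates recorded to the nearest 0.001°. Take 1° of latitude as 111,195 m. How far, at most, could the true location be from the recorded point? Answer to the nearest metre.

74 metres

Rounding to 3 decimal places leaves each coordinate within ±0.0005° of the true value.
N–S: 0.0005° × 111195 m/° = 55.5975 m.
E–W at 28.8898°: 0.0005° × 111195 × cos 28.8898° = 0.0005 × 111195 × 0.8756 ≈ 48.6784 m.
Combining orthogonally: (55.5975² + 48.6784²)^½ ≈ 73.8964 m.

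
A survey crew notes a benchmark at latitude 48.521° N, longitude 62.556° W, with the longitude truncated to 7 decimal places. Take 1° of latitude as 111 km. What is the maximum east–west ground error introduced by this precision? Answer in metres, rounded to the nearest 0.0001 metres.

Truncating at 7 decimal places can drop up to a full unit in the last place, so the longitude may be off by as much as 1e-07°.
Parallels shrink by cos φ, so at 48.521° a degree of longitude is 111000 × 0.6623 ≈ 73520.4 m.
East–west error: 1e-07° × 73520.4 m/° ≈ 0.00735204 m.

0.0074 metres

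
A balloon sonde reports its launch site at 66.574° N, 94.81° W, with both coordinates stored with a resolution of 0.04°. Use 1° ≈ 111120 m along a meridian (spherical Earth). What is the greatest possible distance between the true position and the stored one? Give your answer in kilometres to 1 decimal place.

2.4 kilometres

With a 0.04° grid the true value lies within half a step, ±0.04°/2 = ±0.02°, of the stored one.
North–south component: 0.02° × 111120 = 2222.4 m.
Longitude error → 0.02 × 111120 × cos 66.574° = 0.02 × 111120 × 0.3976 ≈ 883.547 m.
Worst case both components are at the extreme and orthogonal: √(2222.4² + 883.547²) ≈ 2391.59 m.
That is 2391.59 m = 2.3916 km.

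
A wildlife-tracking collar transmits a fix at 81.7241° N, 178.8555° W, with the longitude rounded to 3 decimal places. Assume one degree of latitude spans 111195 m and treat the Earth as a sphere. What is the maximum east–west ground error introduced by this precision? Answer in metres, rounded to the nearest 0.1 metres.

8.0 metres

Rounding to 3 decimal places leaves the longitude within ±0.0005° of the true value.
One degree of longitude at 81.7241° is 111195 × cos 81.7241° ≈ 111195 × 0.1439 = 16005.4 m.
East–west error: 0.0005° × 16005.4 m/° ≈ 8.0027 m.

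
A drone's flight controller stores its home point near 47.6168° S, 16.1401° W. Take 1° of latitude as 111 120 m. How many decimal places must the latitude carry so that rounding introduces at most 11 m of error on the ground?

4 decimal places

One degree of latitude covers 111120 m.
Rounding to N decimal places gives at most 0.5 × 10⁻ᴺ degrees of error, i.e. 0.5 × 10⁻ᴺ × 111120 m.
Need 0.5 × 111120 × 10⁻ᴺ ≤ 11 → 10⁻ᴺ ≤ 1.980e-04, so N ≥ 3.70.
So 4 decimal places suffice (5.56 m); 3 would allow up to 55.6 m.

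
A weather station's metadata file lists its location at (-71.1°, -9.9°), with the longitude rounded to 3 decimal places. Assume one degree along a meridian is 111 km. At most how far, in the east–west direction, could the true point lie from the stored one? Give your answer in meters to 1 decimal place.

18.0 meters

Rounding to 3 decimal places leaves the longitude within ±0.0005° of the true value.
Parallels shrink by cos φ, so at 71.1° a degree of longitude is 111000 × 0.3239 ≈ 35954.8 m.
East–west error: 0.0005° × 35954.8 m/° ≈ 17.9774 m.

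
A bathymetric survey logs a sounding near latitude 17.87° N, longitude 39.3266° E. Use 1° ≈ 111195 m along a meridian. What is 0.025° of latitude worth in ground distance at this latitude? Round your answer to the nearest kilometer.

3 kilometers

0.025° × 111195 m/° = 2779.88 m.
That is 2779.88 m = 2.7799 km.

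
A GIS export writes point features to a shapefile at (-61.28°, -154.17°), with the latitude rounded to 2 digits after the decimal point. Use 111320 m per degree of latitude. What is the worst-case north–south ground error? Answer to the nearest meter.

Rounding to 2 decimal places leaves the latitude within ±0.005° of the true value.
Along the meridian that is 0.005° × 111320 m/° = 556.6 m.

557 meters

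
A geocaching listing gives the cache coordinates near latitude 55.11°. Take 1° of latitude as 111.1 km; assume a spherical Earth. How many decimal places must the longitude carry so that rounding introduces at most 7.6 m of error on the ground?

4

At 55.11° one degree of longitude covers 111100 × cos 55.11° ≈ 111100 × 0.5720 ≈ 63549.5 m.
With N decimal places the half-ulp bound is 0.5·10⁻ᴺ°, or 0.5·10⁻ᴺ × 63549.5 m on the ground.
Setting 31774.8 × 10⁻ᴺ ≤ 7.6 gives 10ᴺ ≥ 4181, i.e. N ≥ 3.62.
N = 3 would give 31.8 m (too coarse); N = 4 gives 3.18 m ≤ 7.6 m.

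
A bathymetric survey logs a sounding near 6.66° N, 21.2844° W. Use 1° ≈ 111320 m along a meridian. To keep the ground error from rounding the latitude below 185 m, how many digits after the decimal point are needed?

One degree of latitude covers 111320 m.
With N decimal places the half-ulp bound is 0.5·10⁻ᴺ°, or 0.5·10⁻ᴺ × 111320 m on the ground.
Setting 55660 × 10⁻ᴺ ≤ 185 gives 10ᴺ ≥ 300.9, i.e. N ≥ 2.48.
N = 2 would give 557 m (too coarse); N = 3 gives 55.7 m ≤ 185 m.

3 decimal places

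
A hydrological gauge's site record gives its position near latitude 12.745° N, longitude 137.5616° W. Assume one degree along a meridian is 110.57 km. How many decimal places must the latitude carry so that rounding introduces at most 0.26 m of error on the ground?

6 decimal places

One degree of latitude covers 110570 m.
N decimal places → at most half a unit in the last place, 0.5 × 10⁻ᴺ° = 110570/2 × 10⁻ᴺ m.
Setting 55285 × 10⁻ᴺ ≤ 0.26 gives 10ᴺ ≥ 2.126e+05, i.e. N ≥ 5.33.
So 6 decimal places suffice (0.0553 m); 5 would allow up to 0.553 m.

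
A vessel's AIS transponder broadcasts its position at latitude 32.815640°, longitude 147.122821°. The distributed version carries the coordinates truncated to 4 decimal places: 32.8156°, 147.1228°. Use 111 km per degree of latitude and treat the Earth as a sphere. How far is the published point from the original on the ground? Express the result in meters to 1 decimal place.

4.9 meters

The latitude changed by +0.000040° and the longitude by +0.000021°.
N–S: 0.000040° × 111000 m/° = 4.44 m.
E–W at 32.8156°: 0.000021° × 111000 × cos 32.8156° = 0.000021 × 111000 × 0.8404 ≈ 1.95902 m.
Hypotenuse of the two orthogonal shifts: √(4.44² + 1.95902²) = 4.85297 m.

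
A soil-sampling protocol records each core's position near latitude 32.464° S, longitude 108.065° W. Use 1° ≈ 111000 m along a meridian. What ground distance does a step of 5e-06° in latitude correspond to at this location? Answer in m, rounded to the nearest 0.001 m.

Along a meridian 5e-06° is 5e-06 × 111000 = 0.555 m.

0.555 m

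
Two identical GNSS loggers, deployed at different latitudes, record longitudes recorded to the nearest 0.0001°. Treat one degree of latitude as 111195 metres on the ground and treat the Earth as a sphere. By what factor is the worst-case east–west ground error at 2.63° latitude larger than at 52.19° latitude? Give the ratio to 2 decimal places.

Rounding to 4 decimal places leaves the longitude within ±5e-05° of the true value.
Error at 2.63° = 5e-05° × 111195 × cos 2.63° ≈ 5.5598 × 0.9989 = 5.5539 m.
Error at 52.19° = 5e-05° × 111195 × cos 52.19° ≈ 5.5598 × 0.6130 = 3.4084 m.
Ratio: 5.5539 / 3.4084 = cos 2.63° / cos 52.19° ≈ 1.6295.

1.63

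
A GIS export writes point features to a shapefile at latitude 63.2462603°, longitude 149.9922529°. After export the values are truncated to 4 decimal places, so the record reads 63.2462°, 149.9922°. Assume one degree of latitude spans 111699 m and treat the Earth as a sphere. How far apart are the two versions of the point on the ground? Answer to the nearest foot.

24 feet

Δlat = 63.2462603 − 63.2462 = +0.0000603°; Δlon = 149.9922529 − 149.9922 = +0.0000529°.
North–south shift: 0.0000603 × 111699 = 6.73545 m.
East–west at this latitude: 0.0000529° × 111699 × cos 63.2462° ≈ 0.0000529 × 50282.2 = 2.65993 m.
Distance: √(6.73545² + 2.65993²) ≈ 7.24165 m.
In feet: 7.24165 m ÷ 0.3048 ≈ 23.759 ft.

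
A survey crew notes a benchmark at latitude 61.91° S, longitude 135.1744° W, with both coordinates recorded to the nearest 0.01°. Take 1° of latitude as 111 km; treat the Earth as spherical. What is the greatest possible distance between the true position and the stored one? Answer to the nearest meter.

613 meters

Rounding to 2 decimal places leaves each coordinate within ±0.005° of the true value.
Latitude error → 0.005 × 111000 = 555 m along the meridian.
East–west component at 61.91°: 0.005° × 111000 × cos 61.91° ≈ 0.005 × 52265.2 ≈ 261.326 m.
The two errors are perpendicular, so the maximum displacement is √(555² + 261.326²) ≈ 613.446 m.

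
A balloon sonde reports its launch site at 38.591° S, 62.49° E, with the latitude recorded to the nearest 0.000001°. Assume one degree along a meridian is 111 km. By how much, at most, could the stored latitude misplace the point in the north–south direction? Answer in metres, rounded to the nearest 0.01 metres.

0.06 metres

Rounding to 6 decimal places leaves the latitude within ±5e-07° of the true value.
Along the meridian that is 5e-07° × 111000 m/° = 0.0555 m.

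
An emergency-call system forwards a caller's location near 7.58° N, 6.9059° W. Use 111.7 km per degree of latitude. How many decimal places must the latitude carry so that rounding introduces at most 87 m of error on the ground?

One degree of latitude covers 111700 m.
N decimal places → at most half a unit in the last place, 0.5 × 10⁻ᴺ° = 111700/2 × 10⁻ᴺ m.
Setting 55850 × 10⁻ᴺ ≤ 87 gives 10ᴺ ≥ 642, i.e. N ≥ 2.81.
So 3 decimal places suffice (55.9 m); 2 would allow up to 558 m.

3 decimal places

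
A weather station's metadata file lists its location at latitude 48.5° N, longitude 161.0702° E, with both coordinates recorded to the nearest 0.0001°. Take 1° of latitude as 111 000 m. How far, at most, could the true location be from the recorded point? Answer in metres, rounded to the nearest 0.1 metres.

Rounding to 4 decimal places leaves each coordinate within ±5e-05° of the true value.
N–S: 5e-05° × 111000 m/° = 5.55 m.
Longitude error → 5e-05 × 111000 × cos 48.5° = 5e-05 × 111000 × 0.6626 ≈ 3.67754 m.
Worst case both components are at the extreme and orthogonal: √(5.55² + 3.67754²) ≈ 6.65784 m.

6.7 metres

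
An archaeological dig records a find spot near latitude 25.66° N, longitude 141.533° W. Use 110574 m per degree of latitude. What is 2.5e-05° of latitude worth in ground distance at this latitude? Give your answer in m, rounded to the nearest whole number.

3 m

2.5e-05° × 110574 m/° = 2.76435 m.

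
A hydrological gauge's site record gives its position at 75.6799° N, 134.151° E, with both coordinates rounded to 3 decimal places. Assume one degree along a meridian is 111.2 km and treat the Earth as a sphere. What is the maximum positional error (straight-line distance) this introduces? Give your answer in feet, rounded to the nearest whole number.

188 feet

Rounding to 3 decimal places leaves each coordinate within ±0.0005° of the true value.
N–S: 0.0005° × 111200 m/° = 55.6 m.
Longitude error → 0.0005 × 111200 × cos 75.6799° = 0.0005 × 111200 × 0.2473 ≈ 13.752 m.
Combining orthogonally: (55.6² + 13.752²)^½ ≈ 57.2755 m.
Converting: 57.2755 m × 3.2808 ft/m ≈ 187.91 ft.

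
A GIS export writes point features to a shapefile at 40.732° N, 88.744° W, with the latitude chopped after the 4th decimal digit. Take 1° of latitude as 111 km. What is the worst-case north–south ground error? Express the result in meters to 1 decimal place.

Truncating at 4 decimal places can drop up to a full unit in the last place, so the latitude may be off by as much as 0.0001°.
North–south distance: 0.0001° × 111000 m/° = 11.1 m.

11.1 meters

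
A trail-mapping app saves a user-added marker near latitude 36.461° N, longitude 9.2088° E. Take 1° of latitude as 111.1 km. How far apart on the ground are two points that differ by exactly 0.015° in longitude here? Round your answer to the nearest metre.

At 36.461° a degree of longitude is 111100 × cos 36.461° ≈ 89353.5 m, so 0.015° corresponds to 1340.3 m.

1340 metres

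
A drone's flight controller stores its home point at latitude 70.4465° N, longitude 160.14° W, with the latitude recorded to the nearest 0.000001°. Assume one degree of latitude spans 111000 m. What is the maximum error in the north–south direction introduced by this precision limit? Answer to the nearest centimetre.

6 centimetres

Rounding to 6 decimal places leaves the latitude within ±5e-07° of the true value.
So the N–S error is at most 5e-07 × 111000 = 0.0555 m.
That is 0.0555 m = 5.55 cm.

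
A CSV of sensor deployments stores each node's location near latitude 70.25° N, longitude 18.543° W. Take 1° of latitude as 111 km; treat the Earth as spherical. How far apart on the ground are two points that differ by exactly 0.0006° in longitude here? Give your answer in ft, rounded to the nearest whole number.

74 ft

At 70.25° a degree of longitude is 111000 × cos 70.25° ≈ 37508.8 m, so 0.0006° corresponds to 22.5053 m.
In feet: 22.5053 m ÷ 0.3048 ≈ 73.836 ft.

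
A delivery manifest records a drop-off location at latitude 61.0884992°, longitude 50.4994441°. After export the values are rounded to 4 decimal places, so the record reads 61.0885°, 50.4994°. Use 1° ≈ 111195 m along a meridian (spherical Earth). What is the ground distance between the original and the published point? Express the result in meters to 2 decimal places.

2.37 meters

The latitude changed by -0.0000008° and the longitude by +0.0000441°.
North–south shift: -0.0000008 × 111195 = -0.088956 m.
E–W at 61.0885°: 0.0000441° × 111195 × cos 61.0885° = 0.0000441 × 111195 × 0.4835 ≈ 2.37073 m.
Hypotenuse of the two orthogonal shifts: √(0.088956² + 2.37073²) = 2.3724 m.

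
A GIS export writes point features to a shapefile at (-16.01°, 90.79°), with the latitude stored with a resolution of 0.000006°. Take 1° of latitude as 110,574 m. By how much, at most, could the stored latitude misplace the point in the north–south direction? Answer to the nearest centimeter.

33 centimeters

With a 0.000006° grid the true value lies within half a step, ±0.000006°/2 = ±3e-06°, of the stored one.
Along the meridian that is 3e-06° × 110574 m/° = 0.331722 m.
That is 0.331722 m = 33.172 cm.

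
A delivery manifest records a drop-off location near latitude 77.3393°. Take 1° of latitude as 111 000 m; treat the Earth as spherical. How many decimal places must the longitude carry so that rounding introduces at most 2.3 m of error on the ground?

4 decimal places

At 77.3393° one degree of longitude covers 111000 × cos 77.3393° ≈ 111000 × 0.2192 ≈ 24328.6 m.
Rounding to N decimal places gives at most 0.5 × 10⁻ᴺ degrees of error, i.e. 0.5 × 10⁻ᴺ × 24328.6 m.
Need 0.5 × 24328.6 × 10⁻ᴺ ≤ 2.3 → 10⁻ᴺ ≤ 1.891e-04, so N ≥ 3.72.
So 4 decimal places suffice (1.22 m); 3 would allow up to 12.2 m.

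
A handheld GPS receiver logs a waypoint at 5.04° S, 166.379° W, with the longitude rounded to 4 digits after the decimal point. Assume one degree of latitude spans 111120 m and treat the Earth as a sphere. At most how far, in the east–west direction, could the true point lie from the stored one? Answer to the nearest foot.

Rounding to 4 decimal places leaves the longitude within ±5e-05° of the true value.
Parallels shrink by cos φ, so at 5.04° a degree of longitude is 111120 × 0.9961 ≈ 110690 m.
Maximum E–W displacement: 5e-05 × 110690 = 5.53452 m.
In feet: 5.53452 m ÷ 0.3048 ≈ 18.158 ft.

18 feet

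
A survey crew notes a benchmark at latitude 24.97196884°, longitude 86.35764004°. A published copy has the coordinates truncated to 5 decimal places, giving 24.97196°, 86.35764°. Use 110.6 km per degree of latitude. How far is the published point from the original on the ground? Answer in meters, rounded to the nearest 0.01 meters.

The latitude changed by +0.00000884° and the longitude by +0.00000004°.
North–south shift: 0.00000884 × 110600 = 0.977704 m.
East–west at this latitude: 0.00000004° × 110600 × cos 24.972° ≈ 0.00000004 × 100261 = 0.00401042 m.
Distance: √(0.977704² + 0.00401042²) ≈ 0.977712 m.

0.98 meters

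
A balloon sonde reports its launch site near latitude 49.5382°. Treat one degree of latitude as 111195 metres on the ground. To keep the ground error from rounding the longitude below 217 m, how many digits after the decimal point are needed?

At 49.5382° one degree of longitude covers 111195 × cos 49.5382° ≈ 111195 × 0.6489 ≈ 72159 m.
Rounding to N decimal places gives at most 0.5 × 10⁻ᴺ degrees of error, i.e. 0.5 × 10⁻ᴺ × 72159 m.
Setting 36079.5 × 10⁻ᴺ ≤ 217 gives 10ᴺ ≥ 166.3, i.e. N ≥ 2.22.
At 2 places the error can reach 361 m, but 3 places keeps it to 36.1 m.

3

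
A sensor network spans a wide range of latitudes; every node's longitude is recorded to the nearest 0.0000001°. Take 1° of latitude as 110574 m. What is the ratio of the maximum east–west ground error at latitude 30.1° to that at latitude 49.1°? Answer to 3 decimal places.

1.321

Rounding to 7 decimal places leaves the longitude within ±5e-08° of the true value.
At 30.1°: 5e-08° × 110574 × cos 30.1° = 5e-08 × 110574 × 0.8652 ≈ 0.0047832 m.
Error at 49.1° = 5e-08° × 110574 × cos 49.1° ≈ 0.0055287 × 0.6547 = 0.0036199 m.
Ratio: 0.0047832 / 0.0036199 = cos 30.1° / cos 49.1° ≈ 1.3214.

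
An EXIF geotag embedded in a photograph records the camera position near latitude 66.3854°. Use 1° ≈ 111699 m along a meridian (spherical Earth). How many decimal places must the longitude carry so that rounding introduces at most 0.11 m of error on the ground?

6

At 66.3854° one degree of longitude covers 111699 × cos 66.3854° ≈ 111699 × 0.4006 ≈ 44744.7 m.
N decimal places → at most half a unit in the last place, 0.5 × 10⁻ᴺ° = 44744.7/2 × 10⁻ᴺ m.
Need 0.5 × 44744.7 × 10⁻ᴺ ≤ 0.11 → 10⁻ᴺ ≤ 4.917e-06, so N ≥ 5.31.
N = 5 would give 0.224 m (too coarse); N = 6 gives 0.0224 m ≤ 0.11 m.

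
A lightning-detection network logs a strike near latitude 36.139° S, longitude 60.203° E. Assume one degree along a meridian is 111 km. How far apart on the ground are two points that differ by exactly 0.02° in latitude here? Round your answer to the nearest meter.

2220 meters

0.02° × 111000 m/° = 2220 m.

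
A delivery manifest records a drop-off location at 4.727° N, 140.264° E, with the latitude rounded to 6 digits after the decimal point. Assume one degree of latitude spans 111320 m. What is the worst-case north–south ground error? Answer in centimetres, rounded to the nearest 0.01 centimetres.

5.57 centimetres

Rounding to 6 decimal places leaves the latitude within ±5e-07° of the true value.
North–south distance: 5e-07° × 111320 m/° = 0.05566 m.
That is 0.05566 m = 5.566 cm.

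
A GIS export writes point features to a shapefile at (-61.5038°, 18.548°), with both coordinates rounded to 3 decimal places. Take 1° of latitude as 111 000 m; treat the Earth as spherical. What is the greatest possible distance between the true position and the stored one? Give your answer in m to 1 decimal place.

Rounding to 3 decimal places leaves each coordinate within ±0.0005° of the true value.
N–S: 0.0005° × 111000 m/° = 55.5 m.
East–west component at 61.5038°: 0.0005° × 111000 × cos 61.5038° ≈ 0.0005 × 52958.2 ≈ 26.4791 m.
Worst case both components are at the extreme and orthogonal: √(55.5² + 26.4791²) ≈ 61.493 m.

61.5 m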